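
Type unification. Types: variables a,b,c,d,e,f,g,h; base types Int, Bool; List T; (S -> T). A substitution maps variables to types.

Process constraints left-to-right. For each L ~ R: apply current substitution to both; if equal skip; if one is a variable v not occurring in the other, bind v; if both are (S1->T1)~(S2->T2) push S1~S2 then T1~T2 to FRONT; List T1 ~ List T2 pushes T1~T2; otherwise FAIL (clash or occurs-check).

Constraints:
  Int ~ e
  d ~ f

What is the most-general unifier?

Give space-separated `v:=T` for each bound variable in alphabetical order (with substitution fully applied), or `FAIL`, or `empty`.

Answer: d:=f e:=Int

Derivation:
step 1: unify Int ~ e  [subst: {-} | 1 pending]
  bind e := Int
step 2: unify d ~ f  [subst: {e:=Int} | 0 pending]
  bind d := f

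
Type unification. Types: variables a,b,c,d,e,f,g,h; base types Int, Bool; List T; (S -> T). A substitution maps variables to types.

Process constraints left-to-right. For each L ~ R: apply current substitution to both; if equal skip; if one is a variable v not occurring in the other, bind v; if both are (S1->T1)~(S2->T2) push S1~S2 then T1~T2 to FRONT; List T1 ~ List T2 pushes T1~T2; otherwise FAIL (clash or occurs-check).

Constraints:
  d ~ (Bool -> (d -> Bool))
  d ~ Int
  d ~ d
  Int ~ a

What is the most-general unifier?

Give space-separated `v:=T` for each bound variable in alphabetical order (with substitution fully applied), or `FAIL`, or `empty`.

step 1: unify d ~ (Bool -> (d -> Bool))  [subst: {-} | 3 pending]
  occurs-check fail: d in (Bool -> (d -> Bool))

Answer: FAIL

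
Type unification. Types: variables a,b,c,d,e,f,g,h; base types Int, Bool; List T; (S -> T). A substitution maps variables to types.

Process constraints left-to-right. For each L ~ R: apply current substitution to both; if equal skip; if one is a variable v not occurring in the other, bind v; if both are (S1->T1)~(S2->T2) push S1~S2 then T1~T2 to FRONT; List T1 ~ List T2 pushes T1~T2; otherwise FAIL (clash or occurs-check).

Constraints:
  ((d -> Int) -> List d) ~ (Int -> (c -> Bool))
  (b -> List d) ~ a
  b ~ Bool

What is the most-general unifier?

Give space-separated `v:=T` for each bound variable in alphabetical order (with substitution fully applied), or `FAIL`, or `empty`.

Answer: FAIL

Derivation:
step 1: unify ((d -> Int) -> List d) ~ (Int -> (c -> Bool))  [subst: {-} | 2 pending]
  -> decompose arrow: push (d -> Int)~Int, List d~(c -> Bool)
step 2: unify (d -> Int) ~ Int  [subst: {-} | 3 pending]
  clash: (d -> Int) vs Int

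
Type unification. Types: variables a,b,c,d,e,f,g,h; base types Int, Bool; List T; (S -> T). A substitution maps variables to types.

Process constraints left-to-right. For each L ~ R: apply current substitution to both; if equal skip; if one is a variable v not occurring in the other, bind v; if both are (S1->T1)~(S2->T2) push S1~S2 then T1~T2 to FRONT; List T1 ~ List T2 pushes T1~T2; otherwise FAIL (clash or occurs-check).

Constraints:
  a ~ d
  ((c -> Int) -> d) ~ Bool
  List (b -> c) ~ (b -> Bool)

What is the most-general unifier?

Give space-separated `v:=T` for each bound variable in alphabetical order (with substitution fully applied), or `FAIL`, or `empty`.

Answer: FAIL

Derivation:
step 1: unify a ~ d  [subst: {-} | 2 pending]
  bind a := d
step 2: unify ((c -> Int) -> d) ~ Bool  [subst: {a:=d} | 1 pending]
  clash: ((c -> Int) -> d) vs Bool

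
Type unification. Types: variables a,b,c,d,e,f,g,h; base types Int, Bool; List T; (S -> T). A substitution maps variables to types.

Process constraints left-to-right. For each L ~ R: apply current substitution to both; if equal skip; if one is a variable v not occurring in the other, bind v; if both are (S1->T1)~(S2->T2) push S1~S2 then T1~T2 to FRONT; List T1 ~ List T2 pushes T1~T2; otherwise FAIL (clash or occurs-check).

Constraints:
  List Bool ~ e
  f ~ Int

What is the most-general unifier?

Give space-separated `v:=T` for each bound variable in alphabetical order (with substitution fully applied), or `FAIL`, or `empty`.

Answer: e:=List Bool f:=Int

Derivation:
step 1: unify List Bool ~ e  [subst: {-} | 1 pending]
  bind e := List Bool
step 2: unify f ~ Int  [subst: {e:=List Bool} | 0 pending]
  bind f := Int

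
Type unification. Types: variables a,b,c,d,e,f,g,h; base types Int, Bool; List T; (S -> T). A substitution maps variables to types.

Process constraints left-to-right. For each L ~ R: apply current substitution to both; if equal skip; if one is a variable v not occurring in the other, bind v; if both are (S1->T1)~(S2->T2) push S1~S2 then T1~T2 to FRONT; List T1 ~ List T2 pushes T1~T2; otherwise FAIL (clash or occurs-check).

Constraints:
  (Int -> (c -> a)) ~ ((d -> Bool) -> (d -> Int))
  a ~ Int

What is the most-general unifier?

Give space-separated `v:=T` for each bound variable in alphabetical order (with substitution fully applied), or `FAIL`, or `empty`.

Answer: FAIL

Derivation:
step 1: unify (Int -> (c -> a)) ~ ((d -> Bool) -> (d -> Int))  [subst: {-} | 1 pending]
  -> decompose arrow: push Int~(d -> Bool), (c -> a)~(d -> Int)
step 2: unify Int ~ (d -> Bool)  [subst: {-} | 2 pending]
  clash: Int vs (d -> Bool)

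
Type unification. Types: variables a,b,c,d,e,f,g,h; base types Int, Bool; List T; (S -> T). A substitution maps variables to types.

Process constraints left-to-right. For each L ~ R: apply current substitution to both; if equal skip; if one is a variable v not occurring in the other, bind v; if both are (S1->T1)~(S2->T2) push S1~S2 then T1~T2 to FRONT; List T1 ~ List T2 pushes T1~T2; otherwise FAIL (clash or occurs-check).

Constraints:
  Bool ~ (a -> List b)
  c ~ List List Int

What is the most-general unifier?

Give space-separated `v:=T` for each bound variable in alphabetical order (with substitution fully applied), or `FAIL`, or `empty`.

step 1: unify Bool ~ (a -> List b)  [subst: {-} | 1 pending]
  clash: Bool vs (a -> List b)

Answer: FAIL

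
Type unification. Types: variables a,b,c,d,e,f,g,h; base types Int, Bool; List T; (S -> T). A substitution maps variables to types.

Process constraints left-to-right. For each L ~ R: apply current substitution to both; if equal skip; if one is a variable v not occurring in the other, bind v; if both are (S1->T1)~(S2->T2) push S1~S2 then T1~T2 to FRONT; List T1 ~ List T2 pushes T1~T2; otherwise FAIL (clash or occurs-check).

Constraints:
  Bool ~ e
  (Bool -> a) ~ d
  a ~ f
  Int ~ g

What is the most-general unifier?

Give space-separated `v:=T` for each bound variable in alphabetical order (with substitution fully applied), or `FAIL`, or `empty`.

Answer: a:=f d:=(Bool -> f) e:=Bool g:=Int

Derivation:
step 1: unify Bool ~ e  [subst: {-} | 3 pending]
  bind e := Bool
step 2: unify (Bool -> a) ~ d  [subst: {e:=Bool} | 2 pending]
  bind d := (Bool -> a)
step 3: unify a ~ f  [subst: {e:=Bool, d:=(Bool -> a)} | 1 pending]
  bind a := f
step 4: unify Int ~ g  [subst: {e:=Bool, d:=(Bool -> a), a:=f} | 0 pending]
  bind g := Int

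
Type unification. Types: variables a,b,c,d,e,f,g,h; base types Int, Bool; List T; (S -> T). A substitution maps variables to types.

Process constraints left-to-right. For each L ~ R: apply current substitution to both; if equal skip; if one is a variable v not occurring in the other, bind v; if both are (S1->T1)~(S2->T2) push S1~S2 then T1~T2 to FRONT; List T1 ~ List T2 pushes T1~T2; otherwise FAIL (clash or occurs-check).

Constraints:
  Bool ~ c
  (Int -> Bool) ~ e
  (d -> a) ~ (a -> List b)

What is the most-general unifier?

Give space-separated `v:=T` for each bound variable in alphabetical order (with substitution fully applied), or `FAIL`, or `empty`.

Answer: a:=List b c:=Bool d:=List b e:=(Int -> Bool)

Derivation:
step 1: unify Bool ~ c  [subst: {-} | 2 pending]
  bind c := Bool
step 2: unify (Int -> Bool) ~ e  [subst: {c:=Bool} | 1 pending]
  bind e := (Int -> Bool)
step 3: unify (d -> a) ~ (a -> List b)  [subst: {c:=Bool, e:=(Int -> Bool)} | 0 pending]
  -> decompose arrow: push d~a, a~List b
step 4: unify d ~ a  [subst: {c:=Bool, e:=(Int -> Bool)} | 1 pending]
  bind d := a
step 5: unify a ~ List b  [subst: {c:=Bool, e:=(Int -> Bool), d:=a} | 0 pending]
  bind a := List b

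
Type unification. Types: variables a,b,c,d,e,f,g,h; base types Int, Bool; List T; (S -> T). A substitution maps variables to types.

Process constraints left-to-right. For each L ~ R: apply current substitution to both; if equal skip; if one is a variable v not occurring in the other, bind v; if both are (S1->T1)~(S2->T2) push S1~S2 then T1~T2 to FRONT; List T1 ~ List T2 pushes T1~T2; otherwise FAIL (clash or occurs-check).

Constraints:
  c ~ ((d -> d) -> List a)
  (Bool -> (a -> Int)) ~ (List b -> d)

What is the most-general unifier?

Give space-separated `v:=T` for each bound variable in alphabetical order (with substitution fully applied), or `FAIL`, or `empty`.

step 1: unify c ~ ((d -> d) -> List a)  [subst: {-} | 1 pending]
  bind c := ((d -> d) -> List a)
step 2: unify (Bool -> (a -> Int)) ~ (List b -> d)  [subst: {c:=((d -> d) -> List a)} | 0 pending]
  -> decompose arrow: push Bool~List b, (a -> Int)~d
step 3: unify Bool ~ List b  [subst: {c:=((d -> d) -> List a)} | 1 pending]
  clash: Bool vs List b

Answer: FAIL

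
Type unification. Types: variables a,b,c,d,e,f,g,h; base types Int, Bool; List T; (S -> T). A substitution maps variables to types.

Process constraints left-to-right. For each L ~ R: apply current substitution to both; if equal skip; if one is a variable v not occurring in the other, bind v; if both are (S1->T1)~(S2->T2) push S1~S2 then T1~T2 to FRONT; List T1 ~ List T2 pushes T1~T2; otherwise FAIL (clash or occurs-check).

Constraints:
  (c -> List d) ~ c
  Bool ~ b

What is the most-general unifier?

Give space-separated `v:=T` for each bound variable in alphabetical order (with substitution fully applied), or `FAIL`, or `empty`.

step 1: unify (c -> List d) ~ c  [subst: {-} | 1 pending]
  occurs-check fail

Answer: FAIL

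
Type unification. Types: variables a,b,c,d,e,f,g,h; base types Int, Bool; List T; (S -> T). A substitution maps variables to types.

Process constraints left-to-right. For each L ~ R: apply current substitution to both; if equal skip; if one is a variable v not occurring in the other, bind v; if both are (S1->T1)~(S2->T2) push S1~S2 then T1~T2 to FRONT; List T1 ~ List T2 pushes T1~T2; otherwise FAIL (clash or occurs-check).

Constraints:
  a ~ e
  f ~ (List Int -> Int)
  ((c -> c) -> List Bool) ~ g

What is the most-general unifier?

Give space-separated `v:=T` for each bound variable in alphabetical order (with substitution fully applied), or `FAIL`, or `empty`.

step 1: unify a ~ e  [subst: {-} | 2 pending]
  bind a := e
step 2: unify f ~ (List Int -> Int)  [subst: {a:=e} | 1 pending]
  bind f := (List Int -> Int)
step 3: unify ((c -> c) -> List Bool) ~ g  [subst: {a:=e, f:=(List Int -> Int)} | 0 pending]
  bind g := ((c -> c) -> List Bool)

Answer: a:=e f:=(List Int -> Int) g:=((c -> c) -> List Bool)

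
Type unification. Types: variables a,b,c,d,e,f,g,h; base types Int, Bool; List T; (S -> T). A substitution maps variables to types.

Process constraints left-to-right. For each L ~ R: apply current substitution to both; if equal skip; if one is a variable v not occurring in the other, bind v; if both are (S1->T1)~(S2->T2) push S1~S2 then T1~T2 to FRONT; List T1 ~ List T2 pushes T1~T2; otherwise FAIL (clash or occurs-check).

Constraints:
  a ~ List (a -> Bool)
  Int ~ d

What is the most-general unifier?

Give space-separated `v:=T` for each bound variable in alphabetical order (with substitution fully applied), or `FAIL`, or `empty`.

Answer: FAIL

Derivation:
step 1: unify a ~ List (a -> Bool)  [subst: {-} | 1 pending]
  occurs-check fail: a in List (a -> Bool)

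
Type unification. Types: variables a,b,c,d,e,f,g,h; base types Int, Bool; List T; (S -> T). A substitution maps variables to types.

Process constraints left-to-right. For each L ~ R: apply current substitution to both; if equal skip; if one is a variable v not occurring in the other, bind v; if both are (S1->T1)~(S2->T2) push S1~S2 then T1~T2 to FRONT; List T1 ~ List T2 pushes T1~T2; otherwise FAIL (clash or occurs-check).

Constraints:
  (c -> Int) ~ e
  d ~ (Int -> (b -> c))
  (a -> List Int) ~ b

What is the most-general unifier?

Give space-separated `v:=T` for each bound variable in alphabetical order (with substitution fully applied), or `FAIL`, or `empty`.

Answer: b:=(a -> List Int) d:=(Int -> ((a -> List Int) -> c)) e:=(c -> Int)

Derivation:
step 1: unify (c -> Int) ~ e  [subst: {-} | 2 pending]
  bind e := (c -> Int)
step 2: unify d ~ (Int -> (b -> c))  [subst: {e:=(c -> Int)} | 1 pending]
  bind d := (Int -> (b -> c))
step 3: unify (a -> List Int) ~ b  [subst: {e:=(c -> Int), d:=(Int -> (b -> c))} | 0 pending]
  bind b := (a -> List Int)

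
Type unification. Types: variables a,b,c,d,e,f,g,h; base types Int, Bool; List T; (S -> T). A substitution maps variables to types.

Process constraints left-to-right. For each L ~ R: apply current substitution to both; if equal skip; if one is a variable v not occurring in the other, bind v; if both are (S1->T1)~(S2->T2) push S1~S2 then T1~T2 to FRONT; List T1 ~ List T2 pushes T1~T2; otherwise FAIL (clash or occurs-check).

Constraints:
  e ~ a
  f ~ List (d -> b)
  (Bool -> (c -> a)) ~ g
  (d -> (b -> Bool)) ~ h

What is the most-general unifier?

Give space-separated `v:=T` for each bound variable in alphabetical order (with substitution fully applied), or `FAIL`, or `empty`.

Answer: e:=a f:=List (d -> b) g:=(Bool -> (c -> a)) h:=(d -> (b -> Bool))

Derivation:
step 1: unify e ~ a  [subst: {-} | 3 pending]
  bind e := a
step 2: unify f ~ List (d -> b)  [subst: {e:=a} | 2 pending]
  bind f := List (d -> b)
step 3: unify (Bool -> (c -> a)) ~ g  [subst: {e:=a, f:=List (d -> b)} | 1 pending]
  bind g := (Bool -> (c -> a))
step 4: unify (d -> (b -> Bool)) ~ h  [subst: {e:=a, f:=List (d -> b), g:=(Bool -> (c -> a))} | 0 pending]
  bind h := (d -> (b -> Bool))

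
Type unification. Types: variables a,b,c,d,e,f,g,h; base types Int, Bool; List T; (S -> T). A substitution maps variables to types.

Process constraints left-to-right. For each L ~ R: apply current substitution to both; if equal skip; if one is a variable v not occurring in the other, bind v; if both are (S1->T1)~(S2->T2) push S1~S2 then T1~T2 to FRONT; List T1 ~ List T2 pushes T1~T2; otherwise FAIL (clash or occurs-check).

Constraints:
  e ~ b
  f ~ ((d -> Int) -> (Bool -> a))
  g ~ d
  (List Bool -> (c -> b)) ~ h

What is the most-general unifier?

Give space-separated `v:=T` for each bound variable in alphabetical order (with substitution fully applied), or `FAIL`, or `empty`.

Answer: e:=b f:=((d -> Int) -> (Bool -> a)) g:=d h:=(List Bool -> (c -> b))

Derivation:
step 1: unify e ~ b  [subst: {-} | 3 pending]
  bind e := b
step 2: unify f ~ ((d -> Int) -> (Bool -> a))  [subst: {e:=b} | 2 pending]
  bind f := ((d -> Int) -> (Bool -> a))
step 3: unify g ~ d  [subst: {e:=b, f:=((d -> Int) -> (Bool -> a))} | 1 pending]
  bind g := d
step 4: unify (List Bool -> (c -> b)) ~ h  [subst: {e:=b, f:=((d -> Int) -> (Bool -> a)), g:=d} | 0 pending]
  bind h := (List Bool -> (c -> b))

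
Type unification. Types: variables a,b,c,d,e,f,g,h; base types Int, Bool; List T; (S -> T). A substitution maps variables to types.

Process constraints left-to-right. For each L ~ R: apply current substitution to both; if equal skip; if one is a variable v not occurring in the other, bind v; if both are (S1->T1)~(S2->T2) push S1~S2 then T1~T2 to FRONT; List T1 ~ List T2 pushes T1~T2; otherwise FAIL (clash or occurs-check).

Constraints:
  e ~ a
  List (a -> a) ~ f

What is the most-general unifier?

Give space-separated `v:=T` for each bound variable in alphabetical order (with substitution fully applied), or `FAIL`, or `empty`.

step 1: unify e ~ a  [subst: {-} | 1 pending]
  bind e := a
step 2: unify List (a -> a) ~ f  [subst: {e:=a} | 0 pending]
  bind f := List (a -> a)

Answer: e:=a f:=List (a -> a)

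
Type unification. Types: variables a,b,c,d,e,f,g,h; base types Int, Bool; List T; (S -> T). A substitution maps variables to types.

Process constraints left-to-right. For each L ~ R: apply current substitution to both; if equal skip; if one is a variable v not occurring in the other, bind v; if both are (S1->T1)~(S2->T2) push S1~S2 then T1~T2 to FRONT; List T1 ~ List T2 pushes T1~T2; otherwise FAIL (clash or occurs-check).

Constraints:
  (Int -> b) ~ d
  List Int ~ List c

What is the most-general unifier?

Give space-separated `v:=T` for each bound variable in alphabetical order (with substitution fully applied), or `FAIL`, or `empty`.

Answer: c:=Int d:=(Int -> b)

Derivation:
step 1: unify (Int -> b) ~ d  [subst: {-} | 1 pending]
  bind d := (Int -> b)
step 2: unify List Int ~ List c  [subst: {d:=(Int -> b)} | 0 pending]
  -> decompose List: push Int~c
step 3: unify Int ~ c  [subst: {d:=(Int -> b)} | 0 pending]
  bind c := Int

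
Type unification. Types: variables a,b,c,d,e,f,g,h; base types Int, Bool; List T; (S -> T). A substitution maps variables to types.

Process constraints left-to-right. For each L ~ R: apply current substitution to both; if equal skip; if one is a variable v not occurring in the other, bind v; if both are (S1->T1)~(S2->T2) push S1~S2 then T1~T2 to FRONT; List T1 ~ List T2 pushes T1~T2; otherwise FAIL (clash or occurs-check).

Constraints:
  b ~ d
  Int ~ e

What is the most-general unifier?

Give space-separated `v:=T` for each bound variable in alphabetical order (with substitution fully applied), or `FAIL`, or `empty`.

Answer: b:=d e:=Int

Derivation:
step 1: unify b ~ d  [subst: {-} | 1 pending]
  bind b := d
step 2: unify Int ~ e  [subst: {b:=d} | 0 pending]
  bind e := Int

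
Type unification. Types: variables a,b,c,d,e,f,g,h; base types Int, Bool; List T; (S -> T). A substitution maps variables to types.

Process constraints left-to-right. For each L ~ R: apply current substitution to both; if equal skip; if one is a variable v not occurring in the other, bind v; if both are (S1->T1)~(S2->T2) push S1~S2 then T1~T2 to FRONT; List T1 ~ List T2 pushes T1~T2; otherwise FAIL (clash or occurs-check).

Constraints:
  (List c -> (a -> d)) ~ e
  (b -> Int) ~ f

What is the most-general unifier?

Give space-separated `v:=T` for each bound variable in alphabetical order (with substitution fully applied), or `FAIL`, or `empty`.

step 1: unify (List c -> (a -> d)) ~ e  [subst: {-} | 1 pending]
  bind e := (List c -> (a -> d))
step 2: unify (b -> Int) ~ f  [subst: {e:=(List c -> (a -> d))} | 0 pending]
  bind f := (b -> Int)

Answer: e:=(List c -> (a -> d)) f:=(b -> Int)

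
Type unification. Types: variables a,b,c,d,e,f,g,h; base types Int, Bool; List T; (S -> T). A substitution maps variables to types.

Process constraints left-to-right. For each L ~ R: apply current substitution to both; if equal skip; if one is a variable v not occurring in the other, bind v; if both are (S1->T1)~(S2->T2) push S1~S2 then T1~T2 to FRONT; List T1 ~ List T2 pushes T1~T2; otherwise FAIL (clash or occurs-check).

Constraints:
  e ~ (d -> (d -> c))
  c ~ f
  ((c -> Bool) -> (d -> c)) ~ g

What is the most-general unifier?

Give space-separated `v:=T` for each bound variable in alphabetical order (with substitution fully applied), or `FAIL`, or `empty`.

Answer: c:=f e:=(d -> (d -> f)) g:=((f -> Bool) -> (d -> f))

Derivation:
step 1: unify e ~ (d -> (d -> c))  [subst: {-} | 2 pending]
  bind e := (d -> (d -> c))
step 2: unify c ~ f  [subst: {e:=(d -> (d -> c))} | 1 pending]
  bind c := f
step 3: unify ((f -> Bool) -> (d -> f)) ~ g  [subst: {e:=(d -> (d -> c)), c:=f} | 0 pending]
  bind g := ((f -> Bool) -> (d -> f))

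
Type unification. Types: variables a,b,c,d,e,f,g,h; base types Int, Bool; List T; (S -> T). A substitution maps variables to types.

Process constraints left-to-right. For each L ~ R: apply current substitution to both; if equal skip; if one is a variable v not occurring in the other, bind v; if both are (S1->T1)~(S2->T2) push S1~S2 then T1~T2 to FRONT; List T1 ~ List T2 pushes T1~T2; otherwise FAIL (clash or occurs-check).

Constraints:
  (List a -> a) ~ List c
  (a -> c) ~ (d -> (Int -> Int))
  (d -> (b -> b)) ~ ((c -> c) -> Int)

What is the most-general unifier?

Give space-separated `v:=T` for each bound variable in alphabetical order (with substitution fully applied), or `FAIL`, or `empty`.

step 1: unify (List a -> a) ~ List c  [subst: {-} | 2 pending]
  clash: (List a -> a) vs List c

Answer: FAIL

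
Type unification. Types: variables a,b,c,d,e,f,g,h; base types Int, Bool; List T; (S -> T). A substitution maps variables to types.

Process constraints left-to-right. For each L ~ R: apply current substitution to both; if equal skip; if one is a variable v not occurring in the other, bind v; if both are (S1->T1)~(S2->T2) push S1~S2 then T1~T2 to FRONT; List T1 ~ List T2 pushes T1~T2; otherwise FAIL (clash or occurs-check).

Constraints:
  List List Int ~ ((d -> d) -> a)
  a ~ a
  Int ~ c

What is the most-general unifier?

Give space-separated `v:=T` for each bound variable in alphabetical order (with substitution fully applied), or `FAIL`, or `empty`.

step 1: unify List List Int ~ ((d -> d) -> a)  [subst: {-} | 2 pending]
  clash: List List Int vs ((d -> d) -> a)

Answer: FAIL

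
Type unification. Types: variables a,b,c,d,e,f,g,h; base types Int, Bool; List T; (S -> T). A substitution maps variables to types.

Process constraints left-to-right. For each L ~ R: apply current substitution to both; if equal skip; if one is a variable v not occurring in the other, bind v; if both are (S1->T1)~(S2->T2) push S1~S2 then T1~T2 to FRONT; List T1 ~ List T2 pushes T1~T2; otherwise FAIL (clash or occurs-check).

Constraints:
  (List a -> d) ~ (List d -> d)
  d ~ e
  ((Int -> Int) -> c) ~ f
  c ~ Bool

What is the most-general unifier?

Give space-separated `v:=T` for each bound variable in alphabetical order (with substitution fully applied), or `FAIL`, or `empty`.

step 1: unify (List a -> d) ~ (List d -> d)  [subst: {-} | 3 pending]
  -> decompose arrow: push List a~List d, d~d
step 2: unify List a ~ List d  [subst: {-} | 4 pending]
  -> decompose List: push a~d
step 3: unify a ~ d  [subst: {-} | 4 pending]
  bind a := d
step 4: unify d ~ d  [subst: {a:=d} | 3 pending]
  -> identical, skip
step 5: unify d ~ e  [subst: {a:=d} | 2 pending]
  bind d := e
step 6: unify ((Int -> Int) -> c) ~ f  [subst: {a:=d, d:=e} | 1 pending]
  bind f := ((Int -> Int) -> c)
step 7: unify c ~ Bool  [subst: {a:=d, d:=e, f:=((Int -> Int) -> c)} | 0 pending]
  bind c := Bool

Answer: a:=e c:=Bool d:=e f:=((Int -> Int) -> Bool)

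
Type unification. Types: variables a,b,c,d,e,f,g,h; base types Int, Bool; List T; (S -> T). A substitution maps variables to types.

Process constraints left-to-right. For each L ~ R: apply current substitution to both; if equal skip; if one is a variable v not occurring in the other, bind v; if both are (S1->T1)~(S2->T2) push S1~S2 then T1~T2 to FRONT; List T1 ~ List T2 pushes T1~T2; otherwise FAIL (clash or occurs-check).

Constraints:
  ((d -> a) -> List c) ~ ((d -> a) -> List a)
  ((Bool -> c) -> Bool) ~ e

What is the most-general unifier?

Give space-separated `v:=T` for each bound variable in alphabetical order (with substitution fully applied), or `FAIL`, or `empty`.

Answer: c:=a e:=((Bool -> a) -> Bool)

Derivation:
step 1: unify ((d -> a) -> List c) ~ ((d -> a) -> List a)  [subst: {-} | 1 pending]
  -> decompose arrow: push (d -> a)~(d -> a), List c~List a
step 2: unify (d -> a) ~ (d -> a)  [subst: {-} | 2 pending]
  -> identical, skip
step 3: unify List c ~ List a  [subst: {-} | 1 pending]
  -> decompose List: push c~a
step 4: unify c ~ a  [subst: {-} | 1 pending]
  bind c := a
step 5: unify ((Bool -> a) -> Bool) ~ e  [subst: {c:=a} | 0 pending]
  bind e := ((Bool -> a) -> Bool)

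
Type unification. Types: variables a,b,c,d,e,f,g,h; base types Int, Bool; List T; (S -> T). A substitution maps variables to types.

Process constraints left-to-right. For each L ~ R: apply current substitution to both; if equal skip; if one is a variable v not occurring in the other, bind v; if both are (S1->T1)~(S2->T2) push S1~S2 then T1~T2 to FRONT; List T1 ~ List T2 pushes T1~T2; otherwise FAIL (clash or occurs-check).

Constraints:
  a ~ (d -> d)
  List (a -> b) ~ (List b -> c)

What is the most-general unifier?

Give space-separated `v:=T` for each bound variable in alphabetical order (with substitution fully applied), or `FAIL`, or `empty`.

Answer: FAIL

Derivation:
step 1: unify a ~ (d -> d)  [subst: {-} | 1 pending]
  bind a := (d -> d)
step 2: unify List ((d -> d) -> b) ~ (List b -> c)  [subst: {a:=(d -> d)} | 0 pending]
  clash: List ((d -> d) -> b) vs (List b -> c)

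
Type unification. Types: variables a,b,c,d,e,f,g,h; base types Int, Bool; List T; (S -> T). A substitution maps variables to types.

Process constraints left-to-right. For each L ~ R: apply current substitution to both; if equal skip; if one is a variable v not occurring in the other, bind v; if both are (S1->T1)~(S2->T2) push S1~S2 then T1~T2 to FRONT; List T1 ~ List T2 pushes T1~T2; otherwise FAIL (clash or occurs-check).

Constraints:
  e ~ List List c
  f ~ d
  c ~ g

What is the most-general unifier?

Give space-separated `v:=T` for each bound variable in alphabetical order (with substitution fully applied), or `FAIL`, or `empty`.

Answer: c:=g e:=List List g f:=d

Derivation:
step 1: unify e ~ List List c  [subst: {-} | 2 pending]
  bind e := List List c
step 2: unify f ~ d  [subst: {e:=List List c} | 1 pending]
  bind f := d
step 3: unify c ~ g  [subst: {e:=List List c, f:=d} | 0 pending]
  bind c := g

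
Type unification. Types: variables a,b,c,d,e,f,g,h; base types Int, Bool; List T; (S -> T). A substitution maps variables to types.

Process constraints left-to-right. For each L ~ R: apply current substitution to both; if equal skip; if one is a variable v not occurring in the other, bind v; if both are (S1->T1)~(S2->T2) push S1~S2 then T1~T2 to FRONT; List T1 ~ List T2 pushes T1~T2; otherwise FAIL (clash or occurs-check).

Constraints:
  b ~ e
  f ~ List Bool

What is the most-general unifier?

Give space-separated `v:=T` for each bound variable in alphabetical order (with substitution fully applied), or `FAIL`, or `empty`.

step 1: unify b ~ e  [subst: {-} | 1 pending]
  bind b := e
step 2: unify f ~ List Bool  [subst: {b:=e} | 0 pending]
  bind f := List Bool

Answer: b:=e f:=List Bool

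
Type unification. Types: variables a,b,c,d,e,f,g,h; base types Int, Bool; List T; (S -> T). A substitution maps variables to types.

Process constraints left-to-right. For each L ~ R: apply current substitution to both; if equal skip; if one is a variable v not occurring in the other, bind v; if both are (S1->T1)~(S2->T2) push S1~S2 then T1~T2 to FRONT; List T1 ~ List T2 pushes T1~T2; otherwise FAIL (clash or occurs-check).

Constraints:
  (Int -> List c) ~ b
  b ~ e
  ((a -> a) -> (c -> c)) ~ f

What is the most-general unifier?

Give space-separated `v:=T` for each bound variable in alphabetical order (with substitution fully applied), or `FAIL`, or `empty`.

step 1: unify (Int -> List c) ~ b  [subst: {-} | 2 pending]
  bind b := (Int -> List c)
step 2: unify (Int -> List c) ~ e  [subst: {b:=(Int -> List c)} | 1 pending]
  bind e := (Int -> List c)
step 3: unify ((a -> a) -> (c -> c)) ~ f  [subst: {b:=(Int -> List c), e:=(Int -> List c)} | 0 pending]
  bind f := ((a -> a) -> (c -> c))

Answer: b:=(Int -> List c) e:=(Int -> List c) f:=((a -> a) -> (c -> c))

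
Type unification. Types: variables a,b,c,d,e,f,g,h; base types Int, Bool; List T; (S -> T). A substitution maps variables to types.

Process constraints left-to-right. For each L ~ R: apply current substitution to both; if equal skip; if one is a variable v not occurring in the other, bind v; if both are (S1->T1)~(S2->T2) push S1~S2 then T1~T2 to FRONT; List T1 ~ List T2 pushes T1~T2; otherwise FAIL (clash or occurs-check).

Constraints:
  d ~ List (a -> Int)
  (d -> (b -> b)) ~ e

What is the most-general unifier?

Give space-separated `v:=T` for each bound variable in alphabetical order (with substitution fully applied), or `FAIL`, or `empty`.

Answer: d:=List (a -> Int) e:=(List (a -> Int) -> (b -> b))

Derivation:
step 1: unify d ~ List (a -> Int)  [subst: {-} | 1 pending]
  bind d := List (a -> Int)
step 2: unify (List (a -> Int) -> (b -> b)) ~ e  [subst: {d:=List (a -> Int)} | 0 pending]
  bind e := (List (a -> Int) -> (b -> b))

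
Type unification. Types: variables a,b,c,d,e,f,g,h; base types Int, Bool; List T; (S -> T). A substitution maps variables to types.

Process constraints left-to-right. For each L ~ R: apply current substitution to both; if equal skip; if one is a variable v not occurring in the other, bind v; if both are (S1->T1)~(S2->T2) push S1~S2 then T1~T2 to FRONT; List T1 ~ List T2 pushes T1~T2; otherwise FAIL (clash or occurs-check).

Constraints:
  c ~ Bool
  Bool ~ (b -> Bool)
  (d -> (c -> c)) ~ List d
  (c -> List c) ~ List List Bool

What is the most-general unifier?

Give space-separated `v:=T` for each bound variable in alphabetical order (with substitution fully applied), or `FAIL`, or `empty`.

step 1: unify c ~ Bool  [subst: {-} | 3 pending]
  bind c := Bool
step 2: unify Bool ~ (b -> Bool)  [subst: {c:=Bool} | 2 pending]
  clash: Bool vs (b -> Bool)

Answer: FAIL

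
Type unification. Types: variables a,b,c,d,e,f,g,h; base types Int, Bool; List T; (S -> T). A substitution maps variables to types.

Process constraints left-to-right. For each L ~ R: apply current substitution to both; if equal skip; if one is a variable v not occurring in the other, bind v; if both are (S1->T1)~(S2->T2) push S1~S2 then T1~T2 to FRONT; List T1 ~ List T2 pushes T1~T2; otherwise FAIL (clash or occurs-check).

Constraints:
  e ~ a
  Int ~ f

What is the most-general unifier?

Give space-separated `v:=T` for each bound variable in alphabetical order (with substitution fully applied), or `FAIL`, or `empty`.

step 1: unify e ~ a  [subst: {-} | 1 pending]
  bind e := a
step 2: unify Int ~ f  [subst: {e:=a} | 0 pending]
  bind f := Int

Answer: e:=a f:=Int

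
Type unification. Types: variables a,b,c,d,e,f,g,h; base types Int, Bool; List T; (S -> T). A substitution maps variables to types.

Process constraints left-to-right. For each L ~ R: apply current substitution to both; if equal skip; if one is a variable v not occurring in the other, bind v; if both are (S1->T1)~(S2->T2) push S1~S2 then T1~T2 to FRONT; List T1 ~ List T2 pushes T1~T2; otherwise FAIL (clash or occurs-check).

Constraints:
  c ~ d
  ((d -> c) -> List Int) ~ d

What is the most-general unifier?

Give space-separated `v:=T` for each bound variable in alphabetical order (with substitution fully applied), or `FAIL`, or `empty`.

step 1: unify c ~ d  [subst: {-} | 1 pending]
  bind c := d
step 2: unify ((d -> d) -> List Int) ~ d  [subst: {c:=d} | 0 pending]
  occurs-check fail

Answer: FAIL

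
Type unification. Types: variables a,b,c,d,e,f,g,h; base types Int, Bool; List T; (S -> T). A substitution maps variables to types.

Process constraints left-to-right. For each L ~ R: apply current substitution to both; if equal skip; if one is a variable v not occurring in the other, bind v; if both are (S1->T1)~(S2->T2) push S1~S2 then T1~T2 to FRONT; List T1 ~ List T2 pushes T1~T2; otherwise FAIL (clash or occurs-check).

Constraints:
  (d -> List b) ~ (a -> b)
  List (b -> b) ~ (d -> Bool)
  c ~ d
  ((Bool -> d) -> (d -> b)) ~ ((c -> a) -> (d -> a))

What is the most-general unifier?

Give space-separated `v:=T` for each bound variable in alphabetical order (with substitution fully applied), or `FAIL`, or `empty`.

Answer: FAIL

Derivation:
step 1: unify (d -> List b) ~ (a -> b)  [subst: {-} | 3 pending]
  -> decompose arrow: push d~a, List b~b
step 2: unify d ~ a  [subst: {-} | 4 pending]
  bind d := a
step 3: unify List b ~ b  [subst: {d:=a} | 3 pending]
  occurs-check fail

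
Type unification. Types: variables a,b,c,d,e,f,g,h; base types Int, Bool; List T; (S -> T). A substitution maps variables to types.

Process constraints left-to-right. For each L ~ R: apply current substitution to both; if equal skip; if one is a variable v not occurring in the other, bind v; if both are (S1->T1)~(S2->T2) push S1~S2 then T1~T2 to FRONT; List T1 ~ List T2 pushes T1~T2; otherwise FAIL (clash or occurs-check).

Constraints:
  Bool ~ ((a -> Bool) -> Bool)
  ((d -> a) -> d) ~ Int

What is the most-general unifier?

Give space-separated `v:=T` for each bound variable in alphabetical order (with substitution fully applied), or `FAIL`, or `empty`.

Answer: FAIL

Derivation:
step 1: unify Bool ~ ((a -> Bool) -> Bool)  [subst: {-} | 1 pending]
  clash: Bool vs ((a -> Bool) -> Bool)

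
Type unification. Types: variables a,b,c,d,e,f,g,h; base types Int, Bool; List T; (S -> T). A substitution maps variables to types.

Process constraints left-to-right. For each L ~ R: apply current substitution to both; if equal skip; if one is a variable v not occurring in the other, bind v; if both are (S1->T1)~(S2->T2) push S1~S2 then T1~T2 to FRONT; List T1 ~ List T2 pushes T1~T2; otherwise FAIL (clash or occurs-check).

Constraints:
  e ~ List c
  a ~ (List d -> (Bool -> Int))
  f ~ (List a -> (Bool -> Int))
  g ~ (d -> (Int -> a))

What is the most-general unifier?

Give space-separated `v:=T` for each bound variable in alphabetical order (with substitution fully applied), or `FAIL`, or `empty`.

Answer: a:=(List d -> (Bool -> Int)) e:=List c f:=(List (List d -> (Bool -> Int)) -> (Bool -> Int)) g:=(d -> (Int -> (List d -> (Bool -> Int))))

Derivation:
step 1: unify e ~ List c  [subst: {-} | 3 pending]
  bind e := List c
step 2: unify a ~ (List d -> (Bool -> Int))  [subst: {e:=List c} | 2 pending]
  bind a := (List d -> (Bool -> Int))
step 3: unify f ~ (List (List d -> (Bool -> Int)) -> (Bool -> Int))  [subst: {e:=List c, a:=(List d -> (Bool -> Int))} | 1 pending]
  bind f := (List (List d -> (Bool -> Int)) -> (Bool -> Int))
step 4: unify g ~ (d -> (Int -> (List d -> (Bool -> Int))))  [subst: {e:=List c, a:=(List d -> (Bool -> Int)), f:=(List (List d -> (Bool -> Int)) -> (Bool -> Int))} | 0 pending]
  bind g := (d -> (Int -> (List d -> (Bool -> Int))))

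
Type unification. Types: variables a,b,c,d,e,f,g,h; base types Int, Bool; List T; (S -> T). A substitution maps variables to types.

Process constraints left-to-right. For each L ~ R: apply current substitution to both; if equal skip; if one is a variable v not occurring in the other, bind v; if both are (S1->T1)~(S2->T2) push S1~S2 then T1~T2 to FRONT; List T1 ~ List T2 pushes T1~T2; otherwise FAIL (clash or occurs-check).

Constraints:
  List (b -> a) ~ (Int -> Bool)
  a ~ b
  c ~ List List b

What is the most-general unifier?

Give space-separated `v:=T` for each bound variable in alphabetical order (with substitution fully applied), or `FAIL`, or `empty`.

Answer: FAIL

Derivation:
step 1: unify List (b -> a) ~ (Int -> Bool)  [subst: {-} | 2 pending]
  clash: List (b -> a) vs (Int -> Bool)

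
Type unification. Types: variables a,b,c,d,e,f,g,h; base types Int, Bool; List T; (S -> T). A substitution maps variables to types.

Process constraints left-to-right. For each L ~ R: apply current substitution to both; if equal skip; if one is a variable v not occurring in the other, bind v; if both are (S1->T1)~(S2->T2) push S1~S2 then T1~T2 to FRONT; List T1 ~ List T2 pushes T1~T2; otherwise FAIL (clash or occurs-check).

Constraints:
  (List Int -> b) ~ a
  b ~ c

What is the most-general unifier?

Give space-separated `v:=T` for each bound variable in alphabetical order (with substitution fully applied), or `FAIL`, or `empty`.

step 1: unify (List Int -> b) ~ a  [subst: {-} | 1 pending]
  bind a := (List Int -> b)
step 2: unify b ~ c  [subst: {a:=(List Int -> b)} | 0 pending]
  bind b := c

Answer: a:=(List Int -> c) b:=c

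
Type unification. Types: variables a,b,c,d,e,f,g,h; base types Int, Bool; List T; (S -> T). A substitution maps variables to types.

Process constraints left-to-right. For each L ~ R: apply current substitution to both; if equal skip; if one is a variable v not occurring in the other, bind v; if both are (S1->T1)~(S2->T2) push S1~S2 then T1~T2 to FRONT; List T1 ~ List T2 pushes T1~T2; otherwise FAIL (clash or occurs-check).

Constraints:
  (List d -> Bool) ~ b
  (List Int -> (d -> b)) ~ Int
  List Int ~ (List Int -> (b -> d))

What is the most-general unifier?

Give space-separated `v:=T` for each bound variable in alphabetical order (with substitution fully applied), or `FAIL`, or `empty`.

Answer: FAIL

Derivation:
step 1: unify (List d -> Bool) ~ b  [subst: {-} | 2 pending]
  bind b := (List d -> Bool)
step 2: unify (List Int -> (d -> (List d -> Bool))) ~ Int  [subst: {b:=(List d -> Bool)} | 1 pending]
  clash: (List Int -> (d -> (List d -> Bool))) vs Int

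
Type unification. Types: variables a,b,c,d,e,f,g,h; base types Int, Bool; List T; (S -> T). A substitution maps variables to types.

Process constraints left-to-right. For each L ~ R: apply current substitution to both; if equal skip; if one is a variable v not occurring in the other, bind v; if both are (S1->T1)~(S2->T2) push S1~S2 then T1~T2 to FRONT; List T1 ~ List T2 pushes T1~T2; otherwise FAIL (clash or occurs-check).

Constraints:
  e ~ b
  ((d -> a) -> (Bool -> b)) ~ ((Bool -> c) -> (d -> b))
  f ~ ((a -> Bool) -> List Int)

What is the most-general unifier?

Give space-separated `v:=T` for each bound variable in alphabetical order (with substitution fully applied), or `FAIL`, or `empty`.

Answer: a:=c d:=Bool e:=b f:=((c -> Bool) -> List Int)

Derivation:
step 1: unify e ~ b  [subst: {-} | 2 pending]
  bind e := b
step 2: unify ((d -> a) -> (Bool -> b)) ~ ((Bool -> c) -> (d -> b))  [subst: {e:=b} | 1 pending]
  -> decompose arrow: push (d -> a)~(Bool -> c), (Bool -> b)~(d -> b)
step 3: unify (d -> a) ~ (Bool -> c)  [subst: {e:=b} | 2 pending]
  -> decompose arrow: push d~Bool, a~c
step 4: unify d ~ Bool  [subst: {e:=b} | 3 pending]
  bind d := Bool
step 5: unify a ~ c  [subst: {e:=b, d:=Bool} | 2 pending]
  bind a := c
step 6: unify (Bool -> b) ~ (Bool -> b)  [subst: {e:=b, d:=Bool, a:=c} | 1 pending]
  -> identical, skip
step 7: unify f ~ ((c -> Bool) -> List Int)  [subst: {e:=b, d:=Bool, a:=c} | 0 pending]
  bind f := ((c -> Bool) -> List Int)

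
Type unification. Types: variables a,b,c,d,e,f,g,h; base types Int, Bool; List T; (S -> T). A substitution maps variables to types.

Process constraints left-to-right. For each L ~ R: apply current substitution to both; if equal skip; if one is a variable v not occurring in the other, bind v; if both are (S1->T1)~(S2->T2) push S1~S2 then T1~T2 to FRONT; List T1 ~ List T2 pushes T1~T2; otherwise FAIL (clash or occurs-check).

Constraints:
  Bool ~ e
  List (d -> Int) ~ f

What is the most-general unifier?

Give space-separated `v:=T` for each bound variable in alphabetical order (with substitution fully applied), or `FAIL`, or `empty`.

step 1: unify Bool ~ e  [subst: {-} | 1 pending]
  bind e := Bool
step 2: unify List (d -> Int) ~ f  [subst: {e:=Bool} | 0 pending]
  bind f := List (d -> Int)

Answer: e:=Bool f:=List (d -> Int)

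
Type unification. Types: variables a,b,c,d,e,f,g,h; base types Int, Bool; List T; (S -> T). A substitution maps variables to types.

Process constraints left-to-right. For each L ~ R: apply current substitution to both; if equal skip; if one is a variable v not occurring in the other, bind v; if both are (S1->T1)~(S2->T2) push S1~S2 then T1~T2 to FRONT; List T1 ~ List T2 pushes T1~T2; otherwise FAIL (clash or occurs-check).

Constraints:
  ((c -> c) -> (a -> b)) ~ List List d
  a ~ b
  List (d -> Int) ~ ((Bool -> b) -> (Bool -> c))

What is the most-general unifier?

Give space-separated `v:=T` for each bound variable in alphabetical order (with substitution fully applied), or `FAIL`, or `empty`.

Answer: FAIL

Derivation:
step 1: unify ((c -> c) -> (a -> b)) ~ List List d  [subst: {-} | 2 pending]
  clash: ((c -> c) -> (a -> b)) vs List List d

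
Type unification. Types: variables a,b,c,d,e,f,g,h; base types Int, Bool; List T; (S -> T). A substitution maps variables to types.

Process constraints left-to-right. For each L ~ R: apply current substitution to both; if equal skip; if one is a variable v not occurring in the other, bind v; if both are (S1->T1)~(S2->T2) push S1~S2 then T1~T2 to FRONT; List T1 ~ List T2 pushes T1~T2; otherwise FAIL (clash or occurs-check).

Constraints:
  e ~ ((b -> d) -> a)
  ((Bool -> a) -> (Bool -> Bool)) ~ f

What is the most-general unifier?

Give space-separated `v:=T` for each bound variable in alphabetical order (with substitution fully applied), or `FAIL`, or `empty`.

step 1: unify e ~ ((b -> d) -> a)  [subst: {-} | 1 pending]
  bind e := ((b -> d) -> a)
step 2: unify ((Bool -> a) -> (Bool -> Bool)) ~ f  [subst: {e:=((b -> d) -> a)} | 0 pending]
  bind f := ((Bool -> a) -> (Bool -> Bool))

Answer: e:=((b -> d) -> a) f:=((Bool -> a) -> (Bool -> Bool))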